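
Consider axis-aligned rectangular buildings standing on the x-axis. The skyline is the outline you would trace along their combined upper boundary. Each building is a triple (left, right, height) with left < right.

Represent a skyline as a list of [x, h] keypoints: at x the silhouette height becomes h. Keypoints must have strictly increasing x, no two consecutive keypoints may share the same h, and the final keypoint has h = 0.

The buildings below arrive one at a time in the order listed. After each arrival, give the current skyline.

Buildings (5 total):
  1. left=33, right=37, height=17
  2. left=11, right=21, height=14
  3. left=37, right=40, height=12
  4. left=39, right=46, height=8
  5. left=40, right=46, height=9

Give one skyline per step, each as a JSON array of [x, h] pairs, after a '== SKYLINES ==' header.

== SKYLINES ==
[[33,17],[37,0]]
[[11,14],[21,0],[33,17],[37,0]]
[[11,14],[21,0],[33,17],[37,12],[40,0]]
[[11,14],[21,0],[33,17],[37,12],[40,8],[46,0]]
[[11,14],[21,0],[33,17],[37,12],[40,9],[46,0]]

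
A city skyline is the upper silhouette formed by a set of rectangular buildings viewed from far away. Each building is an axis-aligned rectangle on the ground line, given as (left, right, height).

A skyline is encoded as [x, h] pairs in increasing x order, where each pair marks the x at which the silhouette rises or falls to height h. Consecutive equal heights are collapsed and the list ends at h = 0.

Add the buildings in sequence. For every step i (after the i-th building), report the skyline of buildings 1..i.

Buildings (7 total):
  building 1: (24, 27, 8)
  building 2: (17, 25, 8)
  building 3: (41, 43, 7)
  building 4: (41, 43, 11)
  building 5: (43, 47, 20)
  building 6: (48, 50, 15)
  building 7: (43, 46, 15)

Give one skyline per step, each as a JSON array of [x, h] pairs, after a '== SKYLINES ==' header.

== SKYLINES ==
[[24,8],[27,0]]
[[17,8],[27,0]]
[[17,8],[27,0],[41,7],[43,0]]
[[17,8],[27,0],[41,11],[43,0]]
[[17,8],[27,0],[41,11],[43,20],[47,0]]
[[17,8],[27,0],[41,11],[43,20],[47,0],[48,15],[50,0]]
[[17,8],[27,0],[41,11],[43,20],[47,0],[48,15],[50,0]]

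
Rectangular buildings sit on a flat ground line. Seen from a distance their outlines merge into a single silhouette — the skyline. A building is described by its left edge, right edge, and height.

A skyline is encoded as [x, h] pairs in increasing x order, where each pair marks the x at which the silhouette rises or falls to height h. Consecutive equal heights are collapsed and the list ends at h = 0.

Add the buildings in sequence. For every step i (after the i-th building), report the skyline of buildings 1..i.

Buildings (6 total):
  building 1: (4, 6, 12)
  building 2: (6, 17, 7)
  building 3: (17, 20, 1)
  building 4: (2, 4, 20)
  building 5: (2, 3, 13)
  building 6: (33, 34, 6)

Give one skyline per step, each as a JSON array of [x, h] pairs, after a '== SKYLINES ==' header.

== SKYLINES ==
[[4,12],[6,0]]
[[4,12],[6,7],[17,0]]
[[4,12],[6,7],[17,1],[20,0]]
[[2,20],[4,12],[6,7],[17,1],[20,0]]
[[2,20],[4,12],[6,7],[17,1],[20,0]]
[[2,20],[4,12],[6,7],[17,1],[20,0],[33,6],[34,0]]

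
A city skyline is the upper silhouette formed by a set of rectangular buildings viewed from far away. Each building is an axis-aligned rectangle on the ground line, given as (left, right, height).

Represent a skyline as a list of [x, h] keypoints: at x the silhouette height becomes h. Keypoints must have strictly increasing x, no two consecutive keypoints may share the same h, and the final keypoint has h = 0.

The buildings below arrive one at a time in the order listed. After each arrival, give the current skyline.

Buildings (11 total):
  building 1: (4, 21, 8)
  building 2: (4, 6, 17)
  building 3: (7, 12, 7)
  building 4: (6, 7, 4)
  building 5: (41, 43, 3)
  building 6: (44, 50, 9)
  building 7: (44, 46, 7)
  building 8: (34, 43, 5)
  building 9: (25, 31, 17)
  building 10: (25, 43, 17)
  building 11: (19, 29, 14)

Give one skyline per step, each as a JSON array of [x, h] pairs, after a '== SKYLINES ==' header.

== SKYLINES ==
[[4,8],[21,0]]
[[4,17],[6,8],[21,0]]
[[4,17],[6,8],[21,0]]
[[4,17],[6,8],[21,0]]
[[4,17],[6,8],[21,0],[41,3],[43,0]]
[[4,17],[6,8],[21,0],[41,3],[43,0],[44,9],[50,0]]
[[4,17],[6,8],[21,0],[41,3],[43,0],[44,9],[50,0]]
[[4,17],[6,8],[21,0],[34,5],[43,0],[44,9],[50,0]]
[[4,17],[6,8],[21,0],[25,17],[31,0],[34,5],[43,0],[44,9],[50,0]]
[[4,17],[6,8],[21,0],[25,17],[43,0],[44,9],[50,0]]
[[4,17],[6,8],[19,14],[25,17],[43,0],[44,9],[50,0]]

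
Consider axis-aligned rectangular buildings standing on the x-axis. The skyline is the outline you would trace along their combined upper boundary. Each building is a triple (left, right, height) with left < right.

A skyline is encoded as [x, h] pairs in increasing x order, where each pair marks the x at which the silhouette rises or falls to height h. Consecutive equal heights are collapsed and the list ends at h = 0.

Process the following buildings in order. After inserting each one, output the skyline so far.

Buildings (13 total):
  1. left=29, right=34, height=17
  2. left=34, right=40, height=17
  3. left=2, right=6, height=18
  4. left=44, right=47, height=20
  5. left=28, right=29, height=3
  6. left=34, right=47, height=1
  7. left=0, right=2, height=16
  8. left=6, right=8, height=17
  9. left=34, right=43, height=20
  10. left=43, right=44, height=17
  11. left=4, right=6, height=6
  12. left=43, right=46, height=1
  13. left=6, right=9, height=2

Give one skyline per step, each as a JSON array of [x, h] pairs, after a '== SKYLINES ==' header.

== SKYLINES ==
[[29,17],[34,0]]
[[29,17],[40,0]]
[[2,18],[6,0],[29,17],[40,0]]
[[2,18],[6,0],[29,17],[40,0],[44,20],[47,0]]
[[2,18],[6,0],[28,3],[29,17],[40,0],[44,20],[47,0]]
[[2,18],[6,0],[28,3],[29,17],[40,1],[44,20],[47,0]]
[[0,16],[2,18],[6,0],[28,3],[29,17],[40,1],[44,20],[47,0]]
[[0,16],[2,18],[6,17],[8,0],[28,3],[29,17],[40,1],[44,20],[47,0]]
[[0,16],[2,18],[6,17],[8,0],[28,3],[29,17],[34,20],[43,1],[44,20],[47,0]]
[[0,16],[2,18],[6,17],[8,0],[28,3],[29,17],[34,20],[43,17],[44,20],[47,0]]
[[0,16],[2,18],[6,17],[8,0],[28,3],[29,17],[34,20],[43,17],[44,20],[47,0]]
[[0,16],[2,18],[6,17],[8,0],[28,3],[29,17],[34,20],[43,17],[44,20],[47,0]]
[[0,16],[2,18],[6,17],[8,2],[9,0],[28,3],[29,17],[34,20],[43,17],[44,20],[47,0]]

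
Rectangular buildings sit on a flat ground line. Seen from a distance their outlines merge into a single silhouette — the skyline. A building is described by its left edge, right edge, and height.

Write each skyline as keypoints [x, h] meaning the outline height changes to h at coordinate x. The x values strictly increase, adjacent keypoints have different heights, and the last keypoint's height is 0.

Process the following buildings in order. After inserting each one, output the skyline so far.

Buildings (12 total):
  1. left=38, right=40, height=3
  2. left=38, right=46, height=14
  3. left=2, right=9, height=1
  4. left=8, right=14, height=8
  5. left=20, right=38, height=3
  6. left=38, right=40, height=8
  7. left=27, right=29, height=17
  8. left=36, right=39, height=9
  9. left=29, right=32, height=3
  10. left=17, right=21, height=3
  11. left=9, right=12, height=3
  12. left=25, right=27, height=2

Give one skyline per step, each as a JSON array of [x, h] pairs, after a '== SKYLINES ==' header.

== SKYLINES ==
[[38,3],[40,0]]
[[38,14],[46,0]]
[[2,1],[9,0],[38,14],[46,0]]
[[2,1],[8,8],[14,0],[38,14],[46,0]]
[[2,1],[8,8],[14,0],[20,3],[38,14],[46,0]]
[[2,1],[8,8],[14,0],[20,3],[38,14],[46,0]]
[[2,1],[8,8],[14,0],[20,3],[27,17],[29,3],[38,14],[46,0]]
[[2,1],[8,8],[14,0],[20,3],[27,17],[29,3],[36,9],[38,14],[46,0]]
[[2,1],[8,8],[14,0],[20,3],[27,17],[29,3],[36,9],[38,14],[46,0]]
[[2,1],[8,8],[14,0],[17,3],[27,17],[29,3],[36,9],[38,14],[46,0]]
[[2,1],[8,8],[14,0],[17,3],[27,17],[29,3],[36,9],[38,14],[46,0]]
[[2,1],[8,8],[14,0],[17,3],[27,17],[29,3],[36,9],[38,14],[46,0]]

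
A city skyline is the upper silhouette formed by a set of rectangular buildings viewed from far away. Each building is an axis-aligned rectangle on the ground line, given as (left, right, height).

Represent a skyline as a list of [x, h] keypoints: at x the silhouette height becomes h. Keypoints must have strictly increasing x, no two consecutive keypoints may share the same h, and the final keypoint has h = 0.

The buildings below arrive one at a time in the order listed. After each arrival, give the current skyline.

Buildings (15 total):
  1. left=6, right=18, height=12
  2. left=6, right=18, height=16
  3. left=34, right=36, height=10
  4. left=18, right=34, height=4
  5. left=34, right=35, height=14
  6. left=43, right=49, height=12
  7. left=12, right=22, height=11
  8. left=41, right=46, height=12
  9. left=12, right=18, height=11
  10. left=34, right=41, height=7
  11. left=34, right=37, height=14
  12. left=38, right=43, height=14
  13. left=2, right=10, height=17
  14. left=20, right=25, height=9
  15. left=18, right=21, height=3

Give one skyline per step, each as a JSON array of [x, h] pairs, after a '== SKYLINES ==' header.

== SKYLINES ==
[[6,12],[18,0]]
[[6,16],[18,0]]
[[6,16],[18,0],[34,10],[36,0]]
[[6,16],[18,4],[34,10],[36,0]]
[[6,16],[18,4],[34,14],[35,10],[36,0]]
[[6,16],[18,4],[34,14],[35,10],[36,0],[43,12],[49,0]]
[[6,16],[18,11],[22,4],[34,14],[35,10],[36,0],[43,12],[49,0]]
[[6,16],[18,11],[22,4],[34,14],[35,10],[36,0],[41,12],[49,0]]
[[6,16],[18,11],[22,4],[34,14],[35,10],[36,0],[41,12],[49,0]]
[[6,16],[18,11],[22,4],[34,14],[35,10],[36,7],[41,12],[49,0]]
[[6,16],[18,11],[22,4],[34,14],[37,7],[41,12],[49,0]]
[[6,16],[18,11],[22,4],[34,14],[37,7],[38,14],[43,12],[49,0]]
[[2,17],[10,16],[18,11],[22,4],[34,14],[37,7],[38,14],[43,12],[49,0]]
[[2,17],[10,16],[18,11],[22,9],[25,4],[34,14],[37,7],[38,14],[43,12],[49,0]]
[[2,17],[10,16],[18,11],[22,9],[25,4],[34,14],[37,7],[38,14],[43,12],[49,0]]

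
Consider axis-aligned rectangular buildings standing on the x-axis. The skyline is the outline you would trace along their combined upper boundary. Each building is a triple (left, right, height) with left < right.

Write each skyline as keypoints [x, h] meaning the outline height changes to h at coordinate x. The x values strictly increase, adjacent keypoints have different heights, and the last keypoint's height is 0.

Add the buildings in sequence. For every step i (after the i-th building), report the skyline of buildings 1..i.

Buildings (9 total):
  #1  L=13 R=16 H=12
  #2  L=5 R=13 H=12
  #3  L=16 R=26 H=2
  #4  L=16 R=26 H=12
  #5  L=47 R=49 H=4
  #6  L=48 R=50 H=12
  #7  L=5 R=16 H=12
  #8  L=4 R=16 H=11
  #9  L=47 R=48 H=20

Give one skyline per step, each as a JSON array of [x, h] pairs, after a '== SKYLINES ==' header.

== SKYLINES ==
[[13,12],[16,0]]
[[5,12],[16,0]]
[[5,12],[16,2],[26,0]]
[[5,12],[26,0]]
[[5,12],[26,0],[47,4],[49,0]]
[[5,12],[26,0],[47,4],[48,12],[50,0]]
[[5,12],[26,0],[47,4],[48,12],[50,0]]
[[4,11],[5,12],[26,0],[47,4],[48,12],[50,0]]
[[4,11],[5,12],[26,0],[47,20],[48,12],[50,0]]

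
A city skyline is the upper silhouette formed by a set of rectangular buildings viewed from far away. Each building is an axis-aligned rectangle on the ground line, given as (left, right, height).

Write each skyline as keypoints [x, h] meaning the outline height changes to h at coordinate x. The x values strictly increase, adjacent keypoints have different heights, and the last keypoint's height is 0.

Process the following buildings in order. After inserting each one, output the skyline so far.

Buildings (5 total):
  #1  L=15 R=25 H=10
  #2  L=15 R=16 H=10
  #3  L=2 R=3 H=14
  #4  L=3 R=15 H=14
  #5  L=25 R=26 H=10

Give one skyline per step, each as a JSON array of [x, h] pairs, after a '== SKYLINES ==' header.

== SKYLINES ==
[[15,10],[25,0]]
[[15,10],[25,0]]
[[2,14],[3,0],[15,10],[25,0]]
[[2,14],[15,10],[25,0]]
[[2,14],[15,10],[26,0]]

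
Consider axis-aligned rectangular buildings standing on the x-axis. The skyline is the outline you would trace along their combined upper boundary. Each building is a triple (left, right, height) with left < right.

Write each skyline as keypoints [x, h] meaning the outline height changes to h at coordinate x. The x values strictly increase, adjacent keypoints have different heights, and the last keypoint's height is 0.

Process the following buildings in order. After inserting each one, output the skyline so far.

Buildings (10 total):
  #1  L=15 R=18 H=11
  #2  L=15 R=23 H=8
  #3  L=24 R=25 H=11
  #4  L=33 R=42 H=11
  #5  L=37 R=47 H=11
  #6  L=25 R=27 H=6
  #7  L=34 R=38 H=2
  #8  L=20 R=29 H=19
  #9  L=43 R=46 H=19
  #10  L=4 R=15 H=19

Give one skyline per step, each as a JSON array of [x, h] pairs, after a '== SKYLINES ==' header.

== SKYLINES ==
[[15,11],[18,0]]
[[15,11],[18,8],[23,0]]
[[15,11],[18,8],[23,0],[24,11],[25,0]]
[[15,11],[18,8],[23,0],[24,11],[25,0],[33,11],[42,0]]
[[15,11],[18,8],[23,0],[24,11],[25,0],[33,11],[47,0]]
[[15,11],[18,8],[23,0],[24,11],[25,6],[27,0],[33,11],[47,0]]
[[15,11],[18,8],[23,0],[24,11],[25,6],[27,0],[33,11],[47,0]]
[[15,11],[18,8],[20,19],[29,0],[33,11],[47,0]]
[[15,11],[18,8],[20,19],[29,0],[33,11],[43,19],[46,11],[47,0]]
[[4,19],[15,11],[18,8],[20,19],[29,0],[33,11],[43,19],[46,11],[47,0]]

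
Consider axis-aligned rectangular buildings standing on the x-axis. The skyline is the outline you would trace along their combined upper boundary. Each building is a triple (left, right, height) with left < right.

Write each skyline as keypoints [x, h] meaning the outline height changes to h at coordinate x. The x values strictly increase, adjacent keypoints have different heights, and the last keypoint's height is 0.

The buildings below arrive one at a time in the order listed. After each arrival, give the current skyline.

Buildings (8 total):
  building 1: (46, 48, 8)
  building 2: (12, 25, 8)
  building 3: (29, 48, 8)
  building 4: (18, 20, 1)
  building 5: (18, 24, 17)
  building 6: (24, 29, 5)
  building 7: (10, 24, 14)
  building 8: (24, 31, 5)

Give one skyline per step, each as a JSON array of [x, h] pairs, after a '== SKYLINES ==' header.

== SKYLINES ==
[[46,8],[48,0]]
[[12,8],[25,0],[46,8],[48,0]]
[[12,8],[25,0],[29,8],[48,0]]
[[12,8],[25,0],[29,8],[48,0]]
[[12,8],[18,17],[24,8],[25,0],[29,8],[48,0]]
[[12,8],[18,17],[24,8],[25,5],[29,8],[48,0]]
[[10,14],[18,17],[24,8],[25,5],[29,8],[48,0]]
[[10,14],[18,17],[24,8],[25,5],[29,8],[48,0]]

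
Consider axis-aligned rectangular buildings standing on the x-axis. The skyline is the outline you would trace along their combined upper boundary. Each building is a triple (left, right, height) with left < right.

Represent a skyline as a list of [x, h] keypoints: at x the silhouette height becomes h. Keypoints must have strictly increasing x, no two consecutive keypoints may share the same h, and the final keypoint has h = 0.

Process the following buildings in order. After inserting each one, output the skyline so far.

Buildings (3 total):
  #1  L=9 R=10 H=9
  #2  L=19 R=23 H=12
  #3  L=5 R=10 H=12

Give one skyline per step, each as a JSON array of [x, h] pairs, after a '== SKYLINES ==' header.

== SKYLINES ==
[[9,9],[10,0]]
[[9,9],[10,0],[19,12],[23,0]]
[[5,12],[10,0],[19,12],[23,0]]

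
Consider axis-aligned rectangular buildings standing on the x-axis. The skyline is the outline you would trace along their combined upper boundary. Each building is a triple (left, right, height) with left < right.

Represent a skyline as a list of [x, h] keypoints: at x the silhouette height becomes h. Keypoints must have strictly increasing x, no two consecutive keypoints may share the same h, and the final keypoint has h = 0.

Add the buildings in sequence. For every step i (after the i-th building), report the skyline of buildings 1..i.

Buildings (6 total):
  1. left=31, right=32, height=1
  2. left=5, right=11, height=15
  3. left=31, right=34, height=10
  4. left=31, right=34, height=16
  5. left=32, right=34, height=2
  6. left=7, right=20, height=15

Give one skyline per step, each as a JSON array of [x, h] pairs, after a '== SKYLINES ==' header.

== SKYLINES ==
[[31,1],[32,0]]
[[5,15],[11,0],[31,1],[32,0]]
[[5,15],[11,0],[31,10],[34,0]]
[[5,15],[11,0],[31,16],[34,0]]
[[5,15],[11,0],[31,16],[34,0]]
[[5,15],[20,0],[31,16],[34,0]]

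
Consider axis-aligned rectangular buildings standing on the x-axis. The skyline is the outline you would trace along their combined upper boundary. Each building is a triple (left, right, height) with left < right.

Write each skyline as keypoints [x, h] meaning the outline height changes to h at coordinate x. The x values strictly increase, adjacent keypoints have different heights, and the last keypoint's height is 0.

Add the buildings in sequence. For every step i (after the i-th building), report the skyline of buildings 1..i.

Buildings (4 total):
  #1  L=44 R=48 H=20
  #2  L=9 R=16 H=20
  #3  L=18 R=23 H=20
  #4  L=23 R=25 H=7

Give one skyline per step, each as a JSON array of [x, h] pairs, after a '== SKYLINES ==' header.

== SKYLINES ==
[[44,20],[48,0]]
[[9,20],[16,0],[44,20],[48,0]]
[[9,20],[16,0],[18,20],[23,0],[44,20],[48,0]]
[[9,20],[16,0],[18,20],[23,7],[25,0],[44,20],[48,0]]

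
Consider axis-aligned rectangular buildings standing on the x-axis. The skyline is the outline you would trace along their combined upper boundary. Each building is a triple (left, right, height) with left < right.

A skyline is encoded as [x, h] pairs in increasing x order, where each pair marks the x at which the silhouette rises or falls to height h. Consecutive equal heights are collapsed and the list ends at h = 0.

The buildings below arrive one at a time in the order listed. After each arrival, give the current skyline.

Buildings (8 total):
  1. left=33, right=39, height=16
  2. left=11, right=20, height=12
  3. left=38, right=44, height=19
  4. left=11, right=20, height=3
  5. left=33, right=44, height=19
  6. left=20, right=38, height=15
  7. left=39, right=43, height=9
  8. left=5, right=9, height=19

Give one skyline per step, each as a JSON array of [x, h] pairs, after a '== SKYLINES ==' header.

== SKYLINES ==
[[33,16],[39,0]]
[[11,12],[20,0],[33,16],[39,0]]
[[11,12],[20,0],[33,16],[38,19],[44,0]]
[[11,12],[20,0],[33,16],[38,19],[44,0]]
[[11,12],[20,0],[33,19],[44,0]]
[[11,12],[20,15],[33,19],[44,0]]
[[11,12],[20,15],[33,19],[44,0]]
[[5,19],[9,0],[11,12],[20,15],[33,19],[44,0]]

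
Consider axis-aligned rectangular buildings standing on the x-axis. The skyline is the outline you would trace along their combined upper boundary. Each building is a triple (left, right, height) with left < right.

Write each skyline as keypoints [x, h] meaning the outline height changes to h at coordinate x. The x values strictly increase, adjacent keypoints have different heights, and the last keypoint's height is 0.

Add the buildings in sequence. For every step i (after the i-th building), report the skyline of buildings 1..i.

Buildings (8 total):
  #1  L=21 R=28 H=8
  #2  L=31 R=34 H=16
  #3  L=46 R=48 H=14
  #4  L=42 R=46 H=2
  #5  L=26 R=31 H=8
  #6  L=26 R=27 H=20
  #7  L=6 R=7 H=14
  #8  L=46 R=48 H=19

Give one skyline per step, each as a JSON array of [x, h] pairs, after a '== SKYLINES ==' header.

== SKYLINES ==
[[21,8],[28,0]]
[[21,8],[28,0],[31,16],[34,0]]
[[21,8],[28,0],[31,16],[34,0],[46,14],[48,0]]
[[21,8],[28,0],[31,16],[34,0],[42,2],[46,14],[48,0]]
[[21,8],[31,16],[34,0],[42,2],[46,14],[48,0]]
[[21,8],[26,20],[27,8],[31,16],[34,0],[42,2],[46,14],[48,0]]
[[6,14],[7,0],[21,8],[26,20],[27,8],[31,16],[34,0],[42,2],[46,14],[48,0]]
[[6,14],[7,0],[21,8],[26,20],[27,8],[31,16],[34,0],[42,2],[46,19],[48,0]]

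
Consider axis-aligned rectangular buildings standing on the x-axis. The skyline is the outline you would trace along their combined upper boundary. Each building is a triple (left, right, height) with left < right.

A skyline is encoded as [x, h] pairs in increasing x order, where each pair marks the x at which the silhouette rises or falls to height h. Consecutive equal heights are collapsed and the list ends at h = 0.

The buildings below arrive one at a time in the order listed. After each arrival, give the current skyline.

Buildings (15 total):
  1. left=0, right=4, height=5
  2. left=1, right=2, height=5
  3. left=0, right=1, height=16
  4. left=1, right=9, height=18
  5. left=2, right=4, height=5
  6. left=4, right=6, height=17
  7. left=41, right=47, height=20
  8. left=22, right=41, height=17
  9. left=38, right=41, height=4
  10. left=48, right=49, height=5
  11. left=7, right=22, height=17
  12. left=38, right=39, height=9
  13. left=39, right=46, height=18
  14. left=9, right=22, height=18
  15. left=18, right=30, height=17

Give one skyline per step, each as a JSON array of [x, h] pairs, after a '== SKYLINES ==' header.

== SKYLINES ==
[[0,5],[4,0]]
[[0,5],[4,0]]
[[0,16],[1,5],[4,0]]
[[0,16],[1,18],[9,0]]
[[0,16],[1,18],[9,0]]
[[0,16],[1,18],[9,0]]
[[0,16],[1,18],[9,0],[41,20],[47,0]]
[[0,16],[1,18],[9,0],[22,17],[41,20],[47,0]]
[[0,16],[1,18],[9,0],[22,17],[41,20],[47,0]]
[[0,16],[1,18],[9,0],[22,17],[41,20],[47,0],[48,5],[49,0]]
[[0,16],[1,18],[9,17],[41,20],[47,0],[48,5],[49,0]]
[[0,16],[1,18],[9,17],[41,20],[47,0],[48,5],[49,0]]
[[0,16],[1,18],[9,17],[39,18],[41,20],[47,0],[48,5],[49,0]]
[[0,16],[1,18],[22,17],[39,18],[41,20],[47,0],[48,5],[49,0]]
[[0,16],[1,18],[22,17],[39,18],[41,20],[47,0],[48,5],[49,0]]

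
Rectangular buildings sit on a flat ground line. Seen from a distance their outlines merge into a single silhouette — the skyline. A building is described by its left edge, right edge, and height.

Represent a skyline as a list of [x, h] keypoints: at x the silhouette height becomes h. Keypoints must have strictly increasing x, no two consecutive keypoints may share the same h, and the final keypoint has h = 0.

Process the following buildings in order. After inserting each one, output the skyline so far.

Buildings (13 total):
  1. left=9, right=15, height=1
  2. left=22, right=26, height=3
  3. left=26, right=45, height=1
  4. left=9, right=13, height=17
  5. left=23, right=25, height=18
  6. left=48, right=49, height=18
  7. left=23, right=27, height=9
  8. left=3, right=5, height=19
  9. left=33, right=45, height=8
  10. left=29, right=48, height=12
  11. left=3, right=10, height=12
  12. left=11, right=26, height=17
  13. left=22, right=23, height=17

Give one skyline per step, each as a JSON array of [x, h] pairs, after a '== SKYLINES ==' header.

== SKYLINES ==
[[9,1],[15,0]]
[[9,1],[15,0],[22,3],[26,0]]
[[9,1],[15,0],[22,3],[26,1],[45,0]]
[[9,17],[13,1],[15,0],[22,3],[26,1],[45,0]]
[[9,17],[13,1],[15,0],[22,3],[23,18],[25,3],[26,1],[45,0]]
[[9,17],[13,1],[15,0],[22,3],[23,18],[25,3],[26,1],[45,0],[48,18],[49,0]]
[[9,17],[13,1],[15,0],[22,3],[23,18],[25,9],[27,1],[45,0],[48,18],[49,0]]
[[3,19],[5,0],[9,17],[13,1],[15,0],[22,3],[23,18],[25,9],[27,1],[45,0],[48,18],[49,0]]
[[3,19],[5,0],[9,17],[13,1],[15,0],[22,3],[23,18],[25,9],[27,1],[33,8],[45,0],[48,18],[49,0]]
[[3,19],[5,0],[9,17],[13,1],[15,0],[22,3],[23,18],[25,9],[27,1],[29,12],[48,18],[49,0]]
[[3,19],[5,12],[9,17],[13,1],[15,0],[22,3],[23,18],[25,9],[27,1],[29,12],[48,18],[49,0]]
[[3,19],[5,12],[9,17],[23,18],[25,17],[26,9],[27,1],[29,12],[48,18],[49,0]]
[[3,19],[5,12],[9,17],[23,18],[25,17],[26,9],[27,1],[29,12],[48,18],[49,0]]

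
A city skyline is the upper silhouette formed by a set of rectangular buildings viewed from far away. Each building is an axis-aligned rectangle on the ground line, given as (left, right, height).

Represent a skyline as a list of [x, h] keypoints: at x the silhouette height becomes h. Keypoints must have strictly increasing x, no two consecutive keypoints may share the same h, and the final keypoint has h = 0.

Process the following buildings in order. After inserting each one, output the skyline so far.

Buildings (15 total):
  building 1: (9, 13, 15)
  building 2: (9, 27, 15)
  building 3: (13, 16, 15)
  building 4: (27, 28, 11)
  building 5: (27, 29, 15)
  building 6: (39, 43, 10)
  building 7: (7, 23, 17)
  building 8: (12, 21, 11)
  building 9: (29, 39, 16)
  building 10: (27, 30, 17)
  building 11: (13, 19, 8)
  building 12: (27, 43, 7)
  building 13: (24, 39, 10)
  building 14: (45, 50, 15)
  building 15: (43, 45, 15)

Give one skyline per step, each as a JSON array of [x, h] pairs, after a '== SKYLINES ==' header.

== SKYLINES ==
[[9,15],[13,0]]
[[9,15],[27,0]]
[[9,15],[27,0]]
[[9,15],[27,11],[28,0]]
[[9,15],[29,0]]
[[9,15],[29,0],[39,10],[43,0]]
[[7,17],[23,15],[29,0],[39,10],[43,0]]
[[7,17],[23,15],[29,0],[39,10],[43,0]]
[[7,17],[23,15],[29,16],[39,10],[43,0]]
[[7,17],[23,15],[27,17],[30,16],[39,10],[43,0]]
[[7,17],[23,15],[27,17],[30,16],[39,10],[43,0]]
[[7,17],[23,15],[27,17],[30,16],[39,10],[43,0]]
[[7,17],[23,15],[27,17],[30,16],[39,10],[43,0]]
[[7,17],[23,15],[27,17],[30,16],[39,10],[43,0],[45,15],[50,0]]
[[7,17],[23,15],[27,17],[30,16],[39,10],[43,15],[50,0]]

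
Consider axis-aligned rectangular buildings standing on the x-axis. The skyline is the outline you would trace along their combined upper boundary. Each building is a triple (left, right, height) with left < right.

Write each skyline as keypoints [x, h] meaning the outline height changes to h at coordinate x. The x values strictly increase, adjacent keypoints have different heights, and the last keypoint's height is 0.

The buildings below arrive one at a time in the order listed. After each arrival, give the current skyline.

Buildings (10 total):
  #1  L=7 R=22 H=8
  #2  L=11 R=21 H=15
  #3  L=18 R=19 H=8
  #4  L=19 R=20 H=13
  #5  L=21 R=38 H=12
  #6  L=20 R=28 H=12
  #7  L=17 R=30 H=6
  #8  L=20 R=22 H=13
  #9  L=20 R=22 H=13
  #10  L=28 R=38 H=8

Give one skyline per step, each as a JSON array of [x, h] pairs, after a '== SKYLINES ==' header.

== SKYLINES ==
[[7,8],[22,0]]
[[7,8],[11,15],[21,8],[22,0]]
[[7,8],[11,15],[21,8],[22,0]]
[[7,8],[11,15],[21,8],[22,0]]
[[7,8],[11,15],[21,12],[38,0]]
[[7,8],[11,15],[21,12],[38,0]]
[[7,8],[11,15],[21,12],[38,0]]
[[7,8],[11,15],[21,13],[22,12],[38,0]]
[[7,8],[11,15],[21,13],[22,12],[38,0]]
[[7,8],[11,15],[21,13],[22,12],[38,0]]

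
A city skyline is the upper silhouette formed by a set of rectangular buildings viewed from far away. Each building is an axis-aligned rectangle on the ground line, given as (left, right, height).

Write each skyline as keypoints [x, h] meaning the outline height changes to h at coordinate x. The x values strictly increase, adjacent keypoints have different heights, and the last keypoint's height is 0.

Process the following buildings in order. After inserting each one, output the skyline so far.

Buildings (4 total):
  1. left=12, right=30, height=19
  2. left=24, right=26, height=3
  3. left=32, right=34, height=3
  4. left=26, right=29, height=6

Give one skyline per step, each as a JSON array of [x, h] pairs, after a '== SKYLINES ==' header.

== SKYLINES ==
[[12,19],[30,0]]
[[12,19],[30,0]]
[[12,19],[30,0],[32,3],[34,0]]
[[12,19],[30,0],[32,3],[34,0]]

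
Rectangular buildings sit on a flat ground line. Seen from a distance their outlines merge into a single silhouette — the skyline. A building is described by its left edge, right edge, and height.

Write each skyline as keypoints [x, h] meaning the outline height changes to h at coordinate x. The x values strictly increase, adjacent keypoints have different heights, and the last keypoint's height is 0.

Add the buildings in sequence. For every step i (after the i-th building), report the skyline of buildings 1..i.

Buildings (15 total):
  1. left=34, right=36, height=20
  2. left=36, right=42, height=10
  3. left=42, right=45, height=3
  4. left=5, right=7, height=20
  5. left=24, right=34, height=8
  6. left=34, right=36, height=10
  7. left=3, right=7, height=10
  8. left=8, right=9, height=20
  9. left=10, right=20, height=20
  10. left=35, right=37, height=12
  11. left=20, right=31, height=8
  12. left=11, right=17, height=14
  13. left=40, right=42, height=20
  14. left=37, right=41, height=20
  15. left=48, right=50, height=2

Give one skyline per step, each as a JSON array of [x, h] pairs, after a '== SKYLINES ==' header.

== SKYLINES ==
[[34,20],[36,0]]
[[34,20],[36,10],[42,0]]
[[34,20],[36,10],[42,3],[45,0]]
[[5,20],[7,0],[34,20],[36,10],[42,3],[45,0]]
[[5,20],[7,0],[24,8],[34,20],[36,10],[42,3],[45,0]]
[[5,20],[7,0],[24,8],[34,20],[36,10],[42,3],[45,0]]
[[3,10],[5,20],[7,0],[24,8],[34,20],[36,10],[42,3],[45,0]]
[[3,10],[5,20],[7,0],[8,20],[9,0],[24,8],[34,20],[36,10],[42,3],[45,0]]
[[3,10],[5,20],[7,0],[8,20],[9,0],[10,20],[20,0],[24,8],[34,20],[36,10],[42,3],[45,0]]
[[3,10],[5,20],[7,0],[8,20],[9,0],[10,20],[20,0],[24,8],[34,20],[36,12],[37,10],[42,3],[45,0]]
[[3,10],[5,20],[7,0],[8,20],[9,0],[10,20],[20,8],[34,20],[36,12],[37,10],[42,3],[45,0]]
[[3,10],[5,20],[7,0],[8,20],[9,0],[10,20],[20,8],[34,20],[36,12],[37,10],[42,3],[45,0]]
[[3,10],[5,20],[7,0],[8,20],[9,0],[10,20],[20,8],[34,20],[36,12],[37,10],[40,20],[42,3],[45,0]]
[[3,10],[5,20],[7,0],[8,20],[9,0],[10,20],[20,8],[34,20],[36,12],[37,20],[42,3],[45,0]]
[[3,10],[5,20],[7,0],[8,20],[9,0],[10,20],[20,8],[34,20],[36,12],[37,20],[42,3],[45,0],[48,2],[50,0]]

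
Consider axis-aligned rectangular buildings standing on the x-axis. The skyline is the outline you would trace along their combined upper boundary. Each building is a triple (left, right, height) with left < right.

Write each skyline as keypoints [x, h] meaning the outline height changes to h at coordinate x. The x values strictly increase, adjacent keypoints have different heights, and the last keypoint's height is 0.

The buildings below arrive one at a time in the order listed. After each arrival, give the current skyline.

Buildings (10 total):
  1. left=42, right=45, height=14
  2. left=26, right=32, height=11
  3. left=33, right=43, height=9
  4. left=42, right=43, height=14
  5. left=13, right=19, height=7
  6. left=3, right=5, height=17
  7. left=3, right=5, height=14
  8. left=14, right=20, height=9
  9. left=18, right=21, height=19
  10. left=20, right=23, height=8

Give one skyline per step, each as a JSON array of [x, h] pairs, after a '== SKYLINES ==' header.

== SKYLINES ==
[[42,14],[45,0]]
[[26,11],[32,0],[42,14],[45,0]]
[[26,11],[32,0],[33,9],[42,14],[45,0]]
[[26,11],[32,0],[33,9],[42,14],[45,0]]
[[13,7],[19,0],[26,11],[32,0],[33,9],[42,14],[45,0]]
[[3,17],[5,0],[13,7],[19,0],[26,11],[32,0],[33,9],[42,14],[45,0]]
[[3,17],[5,0],[13,7],[19,0],[26,11],[32,0],[33,9],[42,14],[45,0]]
[[3,17],[5,0],[13,7],[14,9],[20,0],[26,11],[32,0],[33,9],[42,14],[45,0]]
[[3,17],[5,0],[13,7],[14,9],[18,19],[21,0],[26,11],[32,0],[33,9],[42,14],[45,0]]
[[3,17],[5,0],[13,7],[14,9],[18,19],[21,8],[23,0],[26,11],[32,0],[33,9],[42,14],[45,0]]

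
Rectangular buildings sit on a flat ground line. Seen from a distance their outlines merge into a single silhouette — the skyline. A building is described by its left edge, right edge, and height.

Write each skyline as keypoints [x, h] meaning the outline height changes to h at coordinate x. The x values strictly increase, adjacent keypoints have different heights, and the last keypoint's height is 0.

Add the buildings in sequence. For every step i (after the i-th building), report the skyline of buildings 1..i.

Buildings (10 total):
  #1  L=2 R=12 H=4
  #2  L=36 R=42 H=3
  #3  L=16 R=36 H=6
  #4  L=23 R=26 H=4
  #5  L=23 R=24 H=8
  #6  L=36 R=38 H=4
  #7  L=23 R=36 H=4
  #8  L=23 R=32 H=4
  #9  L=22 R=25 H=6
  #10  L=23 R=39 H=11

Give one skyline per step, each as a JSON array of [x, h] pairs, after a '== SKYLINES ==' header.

== SKYLINES ==
[[2,4],[12,0]]
[[2,4],[12,0],[36,3],[42,0]]
[[2,4],[12,0],[16,6],[36,3],[42,0]]
[[2,4],[12,0],[16,6],[36,3],[42,0]]
[[2,4],[12,0],[16,6],[23,8],[24,6],[36,3],[42,0]]
[[2,4],[12,0],[16,6],[23,8],[24,6],[36,4],[38,3],[42,0]]
[[2,4],[12,0],[16,6],[23,8],[24,6],[36,4],[38,3],[42,0]]
[[2,4],[12,0],[16,6],[23,8],[24,6],[36,4],[38,3],[42,0]]
[[2,4],[12,0],[16,6],[23,8],[24,6],[36,4],[38,3],[42,0]]
[[2,4],[12,0],[16,6],[23,11],[39,3],[42,0]]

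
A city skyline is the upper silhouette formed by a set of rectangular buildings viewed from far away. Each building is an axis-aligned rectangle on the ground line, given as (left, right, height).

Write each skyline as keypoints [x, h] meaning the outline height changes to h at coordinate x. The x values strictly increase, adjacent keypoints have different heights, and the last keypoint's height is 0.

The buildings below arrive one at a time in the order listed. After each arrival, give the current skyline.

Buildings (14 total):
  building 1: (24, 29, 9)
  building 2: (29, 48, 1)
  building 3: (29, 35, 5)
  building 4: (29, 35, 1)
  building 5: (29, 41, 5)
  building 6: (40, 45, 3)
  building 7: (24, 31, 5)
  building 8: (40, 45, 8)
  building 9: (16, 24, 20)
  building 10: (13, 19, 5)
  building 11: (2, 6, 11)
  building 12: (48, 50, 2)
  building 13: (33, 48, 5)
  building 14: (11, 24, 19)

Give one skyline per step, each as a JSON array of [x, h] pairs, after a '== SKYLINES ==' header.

== SKYLINES ==
[[24,9],[29,0]]
[[24,9],[29,1],[48,0]]
[[24,9],[29,5],[35,1],[48,0]]
[[24,9],[29,5],[35,1],[48,0]]
[[24,9],[29,5],[41,1],[48,0]]
[[24,9],[29,5],[41,3],[45,1],[48,0]]
[[24,9],[29,5],[41,3],[45,1],[48,0]]
[[24,9],[29,5],[40,8],[45,1],[48,0]]
[[16,20],[24,9],[29,5],[40,8],[45,1],[48,0]]
[[13,5],[16,20],[24,9],[29,5],[40,8],[45,1],[48,0]]
[[2,11],[6,0],[13,5],[16,20],[24,9],[29,5],[40,8],[45,1],[48,0]]
[[2,11],[6,0],[13,5],[16,20],[24,9],[29,5],[40,8],[45,1],[48,2],[50,0]]
[[2,11],[6,0],[13,5],[16,20],[24,9],[29,5],[40,8],[45,5],[48,2],[50,0]]
[[2,11],[6,0],[11,19],[16,20],[24,9],[29,5],[40,8],[45,5],[48,2],[50,0]]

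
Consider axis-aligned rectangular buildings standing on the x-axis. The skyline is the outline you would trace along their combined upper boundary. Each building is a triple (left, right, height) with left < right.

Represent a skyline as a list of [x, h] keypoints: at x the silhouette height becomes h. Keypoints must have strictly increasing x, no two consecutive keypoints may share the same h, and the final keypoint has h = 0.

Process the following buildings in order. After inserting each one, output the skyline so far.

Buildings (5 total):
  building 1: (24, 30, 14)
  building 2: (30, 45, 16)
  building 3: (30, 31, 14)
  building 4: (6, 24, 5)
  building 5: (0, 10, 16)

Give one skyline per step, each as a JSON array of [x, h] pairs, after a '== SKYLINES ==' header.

== SKYLINES ==
[[24,14],[30,0]]
[[24,14],[30,16],[45,0]]
[[24,14],[30,16],[45,0]]
[[6,5],[24,14],[30,16],[45,0]]
[[0,16],[10,5],[24,14],[30,16],[45,0]]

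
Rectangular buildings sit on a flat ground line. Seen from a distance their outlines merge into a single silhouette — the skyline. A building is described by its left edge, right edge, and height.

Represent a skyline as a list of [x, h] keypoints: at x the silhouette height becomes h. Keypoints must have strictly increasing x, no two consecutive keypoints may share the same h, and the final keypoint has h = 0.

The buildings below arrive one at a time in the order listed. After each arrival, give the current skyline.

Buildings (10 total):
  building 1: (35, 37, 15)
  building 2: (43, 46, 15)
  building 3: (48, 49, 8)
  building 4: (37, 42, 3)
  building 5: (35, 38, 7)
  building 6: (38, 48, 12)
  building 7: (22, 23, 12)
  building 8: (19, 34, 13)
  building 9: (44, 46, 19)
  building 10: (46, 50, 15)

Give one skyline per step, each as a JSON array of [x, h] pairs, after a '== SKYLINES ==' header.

== SKYLINES ==
[[35,15],[37,0]]
[[35,15],[37,0],[43,15],[46,0]]
[[35,15],[37,0],[43,15],[46,0],[48,8],[49,0]]
[[35,15],[37,3],[42,0],[43,15],[46,0],[48,8],[49,0]]
[[35,15],[37,7],[38,3],[42,0],[43,15],[46,0],[48,8],[49,0]]
[[35,15],[37,7],[38,12],[43,15],[46,12],[48,8],[49,0]]
[[22,12],[23,0],[35,15],[37,7],[38,12],[43,15],[46,12],[48,8],[49,0]]
[[19,13],[34,0],[35,15],[37,7],[38,12],[43,15],[46,12],[48,8],[49,0]]
[[19,13],[34,0],[35,15],[37,7],[38,12],[43,15],[44,19],[46,12],[48,8],[49,0]]
[[19,13],[34,0],[35,15],[37,7],[38,12],[43,15],[44,19],[46,15],[50,0]]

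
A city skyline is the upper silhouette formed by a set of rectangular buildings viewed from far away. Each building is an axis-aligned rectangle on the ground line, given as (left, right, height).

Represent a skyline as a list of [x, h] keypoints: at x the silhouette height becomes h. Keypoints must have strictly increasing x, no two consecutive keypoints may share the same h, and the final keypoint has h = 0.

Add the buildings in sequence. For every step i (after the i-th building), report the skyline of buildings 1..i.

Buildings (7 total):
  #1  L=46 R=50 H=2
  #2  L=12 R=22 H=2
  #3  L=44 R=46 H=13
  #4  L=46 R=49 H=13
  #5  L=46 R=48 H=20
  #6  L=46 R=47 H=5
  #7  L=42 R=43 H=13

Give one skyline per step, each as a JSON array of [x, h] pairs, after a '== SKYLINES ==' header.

== SKYLINES ==
[[46,2],[50,0]]
[[12,2],[22,0],[46,2],[50,0]]
[[12,2],[22,0],[44,13],[46,2],[50,0]]
[[12,2],[22,0],[44,13],[49,2],[50,0]]
[[12,2],[22,0],[44,13],[46,20],[48,13],[49,2],[50,0]]
[[12,2],[22,0],[44,13],[46,20],[48,13],[49,2],[50,0]]
[[12,2],[22,0],[42,13],[43,0],[44,13],[46,20],[48,13],[49,2],[50,0]]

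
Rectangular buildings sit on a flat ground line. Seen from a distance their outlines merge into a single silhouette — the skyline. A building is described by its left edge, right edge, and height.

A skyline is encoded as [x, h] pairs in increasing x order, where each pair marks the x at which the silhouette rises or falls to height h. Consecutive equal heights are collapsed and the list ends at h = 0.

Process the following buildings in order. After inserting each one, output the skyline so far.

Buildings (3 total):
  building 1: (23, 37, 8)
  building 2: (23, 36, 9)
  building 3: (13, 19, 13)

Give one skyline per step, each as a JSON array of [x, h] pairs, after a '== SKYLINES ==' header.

== SKYLINES ==
[[23,8],[37,0]]
[[23,9],[36,8],[37,0]]
[[13,13],[19,0],[23,9],[36,8],[37,0]]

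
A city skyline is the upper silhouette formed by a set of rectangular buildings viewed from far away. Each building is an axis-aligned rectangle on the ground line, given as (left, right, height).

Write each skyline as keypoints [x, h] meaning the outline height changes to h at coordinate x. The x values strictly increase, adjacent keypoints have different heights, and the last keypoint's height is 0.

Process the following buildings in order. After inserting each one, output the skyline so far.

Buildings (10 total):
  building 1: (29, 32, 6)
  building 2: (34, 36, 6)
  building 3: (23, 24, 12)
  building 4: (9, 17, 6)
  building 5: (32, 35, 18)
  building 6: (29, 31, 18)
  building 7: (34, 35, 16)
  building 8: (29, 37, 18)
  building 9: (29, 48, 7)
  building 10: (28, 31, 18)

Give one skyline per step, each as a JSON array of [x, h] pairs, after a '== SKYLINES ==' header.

== SKYLINES ==
[[29,6],[32,0]]
[[29,6],[32,0],[34,6],[36,0]]
[[23,12],[24,0],[29,6],[32,0],[34,6],[36,0]]
[[9,6],[17,0],[23,12],[24,0],[29,6],[32,0],[34,6],[36,0]]
[[9,6],[17,0],[23,12],[24,0],[29,6],[32,18],[35,6],[36,0]]
[[9,6],[17,0],[23,12],[24,0],[29,18],[31,6],[32,18],[35,6],[36,0]]
[[9,6],[17,0],[23,12],[24,0],[29,18],[31,6],[32,18],[35,6],[36,0]]
[[9,6],[17,0],[23,12],[24,0],[29,18],[37,0]]
[[9,6],[17,0],[23,12],[24,0],[29,18],[37,7],[48,0]]
[[9,6],[17,0],[23,12],[24,0],[28,18],[37,7],[48,0]]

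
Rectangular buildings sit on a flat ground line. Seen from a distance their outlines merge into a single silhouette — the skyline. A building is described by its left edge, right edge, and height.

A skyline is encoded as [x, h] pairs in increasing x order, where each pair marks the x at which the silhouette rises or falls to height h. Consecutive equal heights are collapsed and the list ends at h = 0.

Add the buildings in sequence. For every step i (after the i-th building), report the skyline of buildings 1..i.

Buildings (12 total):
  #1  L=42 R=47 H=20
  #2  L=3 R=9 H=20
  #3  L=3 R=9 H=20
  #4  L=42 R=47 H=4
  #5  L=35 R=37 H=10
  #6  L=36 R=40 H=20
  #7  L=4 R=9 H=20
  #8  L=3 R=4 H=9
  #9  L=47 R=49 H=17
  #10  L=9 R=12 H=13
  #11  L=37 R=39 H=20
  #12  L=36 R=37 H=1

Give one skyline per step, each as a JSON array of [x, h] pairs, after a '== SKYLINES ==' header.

== SKYLINES ==
[[42,20],[47,0]]
[[3,20],[9,0],[42,20],[47,0]]
[[3,20],[9,0],[42,20],[47,0]]
[[3,20],[9,0],[42,20],[47,0]]
[[3,20],[9,0],[35,10],[37,0],[42,20],[47,0]]
[[3,20],[9,0],[35,10],[36,20],[40,0],[42,20],[47,0]]
[[3,20],[9,0],[35,10],[36,20],[40,0],[42,20],[47,0]]
[[3,20],[9,0],[35,10],[36,20],[40,0],[42,20],[47,0]]
[[3,20],[9,0],[35,10],[36,20],[40,0],[42,20],[47,17],[49,0]]
[[3,20],[9,13],[12,0],[35,10],[36,20],[40,0],[42,20],[47,17],[49,0]]
[[3,20],[9,13],[12,0],[35,10],[36,20],[40,0],[42,20],[47,17],[49,0]]
[[3,20],[9,13],[12,0],[35,10],[36,20],[40,0],[42,20],[47,17],[49,0]]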